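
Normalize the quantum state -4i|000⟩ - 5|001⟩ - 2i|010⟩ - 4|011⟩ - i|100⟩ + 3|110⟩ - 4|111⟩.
-0.4288i|000⟩ - 0.5361|001⟩ - 0.2144i|010⟩ - 0.4288|011⟩ - 0.1072i|100⟩ + 0.3216|110⟩ - 0.4288|111⟩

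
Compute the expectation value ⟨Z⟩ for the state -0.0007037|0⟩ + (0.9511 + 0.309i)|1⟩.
-1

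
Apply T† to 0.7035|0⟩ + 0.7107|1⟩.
0.7035|0⟩ + (0.5025 - 0.5025i)|1⟩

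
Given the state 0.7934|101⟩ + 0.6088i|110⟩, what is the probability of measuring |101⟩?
0.6295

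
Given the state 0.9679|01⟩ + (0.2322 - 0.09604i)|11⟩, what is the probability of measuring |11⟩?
0.06314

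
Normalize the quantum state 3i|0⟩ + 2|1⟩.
0.8321i|0⟩ + 0.5547|1⟩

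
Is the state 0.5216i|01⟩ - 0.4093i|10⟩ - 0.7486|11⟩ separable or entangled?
Entangled

Writing the state as a|00⟩ + b|01⟩ + c|10⟩ + d|11⟩, it is a product state iff ad − bc = 0.
Here (a, b, c, d) = (0, 0.5216i, -0.4093i, -0.7486): ad − bc = (0)(-0.7486) − (0.5216i)(-0.4093i) = -0.2135 ≠ 0, so the state is entangled.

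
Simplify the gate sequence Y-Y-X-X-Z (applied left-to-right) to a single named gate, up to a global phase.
Z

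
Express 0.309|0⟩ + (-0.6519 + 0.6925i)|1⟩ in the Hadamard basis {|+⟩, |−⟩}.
(-0.2425 + 0.4897i)|+⟩ + (0.6795 - 0.4897i)|−⟩

With |ψ⟩ = α|0⟩ + β|1⟩, the Hadamard-basis coefficients are ⟨+|ψ⟩ = (α + β)/√2 and ⟨−|ψ⟩ = (α − β)/√2.
Here α = 0.309, β = (-0.6519 + 0.6925i): (α + β)/√2 = (-0.2425 + 0.4897i), (α − β)/√2 = (0.6795 - 0.4897i).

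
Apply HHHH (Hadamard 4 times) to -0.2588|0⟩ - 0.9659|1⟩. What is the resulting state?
-0.2588|0⟩ - 0.9659|1⟩

H² = I, so an even number of Hadamards cancels: H^4 = I and the state is unchanged.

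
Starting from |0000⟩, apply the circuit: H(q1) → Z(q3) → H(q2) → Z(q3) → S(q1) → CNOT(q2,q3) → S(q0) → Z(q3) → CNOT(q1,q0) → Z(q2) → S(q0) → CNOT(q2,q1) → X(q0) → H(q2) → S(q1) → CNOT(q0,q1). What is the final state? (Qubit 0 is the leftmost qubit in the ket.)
-1/√8|0001⟩ + 1/√8|0011⟩ - (1/√8)i|0100⟩ - (1/√8)i|0110⟩ + (1/√8)i|1001⟩ - (1/√8)i|1011⟩ + 1/√8|1100⟩ + 1/√8|1110⟩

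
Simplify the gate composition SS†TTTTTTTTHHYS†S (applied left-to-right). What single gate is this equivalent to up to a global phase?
Y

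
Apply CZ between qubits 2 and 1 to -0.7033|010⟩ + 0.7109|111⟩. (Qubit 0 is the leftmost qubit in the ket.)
-0.7033|010⟩ - 0.7109|111⟩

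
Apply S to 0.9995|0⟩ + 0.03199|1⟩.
0.9995|0⟩ + 0.03199i|1⟩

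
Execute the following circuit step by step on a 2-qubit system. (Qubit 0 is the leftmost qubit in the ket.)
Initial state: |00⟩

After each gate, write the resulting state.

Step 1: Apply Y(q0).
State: i|10⟩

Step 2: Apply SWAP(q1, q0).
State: i|01⟩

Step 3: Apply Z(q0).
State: i|01⟩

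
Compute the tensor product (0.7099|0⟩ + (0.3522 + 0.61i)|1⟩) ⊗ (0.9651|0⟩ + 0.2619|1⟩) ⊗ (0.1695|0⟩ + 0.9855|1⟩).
0.1161|000⟩ + 0.6752|001⟩ + 0.03151|010⟩ + 0.1832|011⟩ + (0.05761 + 0.09979i)|100⟩ + (0.335 + 0.5802i)|101⟩ + (0.01563 + 0.02708i)|110⟩ + (0.0909 + 0.1574i)|111⟩

amp(|b₁b₂…⟩) = product of the factor amplitudes for bits b₁, b₂, …; only kets whose every factor amplitude is nonzero survive.
|000⟩: (0.7099)(0.9651)(0.1695) = 0.1161
|001⟩: (0.7099)(0.9651)(0.9855) = 0.6752
|010⟩: (0.7099)(0.2619)(0.1695) = 0.03151
|011⟩: (0.7099)(0.2619)(0.9855) = 0.1832
|100⟩: (0.3522 + 0.61i)(0.9651)(0.1695) = (0.05761 + 0.09979i)
|101⟩: (0.3522 + 0.61i)(0.9651)(0.9855) = (0.335 + 0.5802i)
|110⟩: (0.3522 + 0.61i)(0.2619)(0.1695) = (0.01563 + 0.02708i)
|111⟩: (0.3522 + 0.61i)(0.2619)(0.9855) = (0.0909 + 0.1574i)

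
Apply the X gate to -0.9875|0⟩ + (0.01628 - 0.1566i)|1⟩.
(0.01628 - 0.1566i)|0⟩ - 0.9875|1⟩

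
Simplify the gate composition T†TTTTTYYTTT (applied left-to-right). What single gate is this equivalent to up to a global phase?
T†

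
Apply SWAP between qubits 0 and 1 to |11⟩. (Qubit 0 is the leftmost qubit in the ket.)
|11⟩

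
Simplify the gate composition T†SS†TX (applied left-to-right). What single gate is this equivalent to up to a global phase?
X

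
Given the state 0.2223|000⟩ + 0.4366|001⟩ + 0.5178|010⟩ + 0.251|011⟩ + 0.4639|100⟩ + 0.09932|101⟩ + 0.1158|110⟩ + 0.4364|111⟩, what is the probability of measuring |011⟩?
0.063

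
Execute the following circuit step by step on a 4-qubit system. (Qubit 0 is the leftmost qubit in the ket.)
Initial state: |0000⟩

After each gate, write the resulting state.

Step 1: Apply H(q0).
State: 1/√2|0000⟩ + 1/√2|1000⟩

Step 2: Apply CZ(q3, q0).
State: 1/√2|0000⟩ + 1/√2|1000⟩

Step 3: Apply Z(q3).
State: 1/√2|0000⟩ + 1/√2|1000⟩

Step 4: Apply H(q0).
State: |0000⟩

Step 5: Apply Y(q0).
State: i|1000⟩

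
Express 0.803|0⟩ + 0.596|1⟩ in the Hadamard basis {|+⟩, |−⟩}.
0.9892|+⟩ + 0.1464|−⟩

With |ψ⟩ = α|0⟩ + β|1⟩, the Hadamard-basis coefficients are ⟨+|ψ⟩ = (α + β)/√2 and ⟨−|ψ⟩ = (α − β)/√2.
Here α = 0.803, β = 0.596: (α + β)/√2 = 0.9892, (α − β)/√2 = 0.1464.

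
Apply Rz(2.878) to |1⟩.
(0.1314 + 0.9913i)|1⟩

Rz(2.878) = [[e^(−iθ/2), 0], [0, e^(iθ/2)]] with e^(±iθ/2) = cos(θ/2) ± i·sin(θ/2); θ = 2.878, cos(θ/2) ≈ 0.131415, sin(θ/2) ≈ 0.991327.
With a = amp(|0⟩) = 0 and b = amp(|1⟩) = 1:
new amp(|0⟩) = (0.131415 - 0.991327i)·a = 0
new amp(|1⟩) = (0.131415 + 0.991327i)·b = (0.1314 + 0.9913i)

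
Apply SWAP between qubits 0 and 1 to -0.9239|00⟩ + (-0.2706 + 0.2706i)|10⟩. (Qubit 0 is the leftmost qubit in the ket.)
-0.9239|00⟩ + (-0.2706 + 0.2706i)|01⟩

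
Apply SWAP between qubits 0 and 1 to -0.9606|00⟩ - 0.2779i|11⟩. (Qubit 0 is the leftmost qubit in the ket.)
-0.9606|00⟩ - 0.2779i|11⟩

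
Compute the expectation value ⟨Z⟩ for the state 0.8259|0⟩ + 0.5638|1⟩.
0.3642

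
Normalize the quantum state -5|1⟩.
-|1⟩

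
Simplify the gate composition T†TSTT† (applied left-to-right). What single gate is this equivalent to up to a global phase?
S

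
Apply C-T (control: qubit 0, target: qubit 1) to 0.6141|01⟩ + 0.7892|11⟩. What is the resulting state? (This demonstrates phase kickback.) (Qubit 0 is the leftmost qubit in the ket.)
0.6141|01⟩ + (0.558 + 0.558i)|11⟩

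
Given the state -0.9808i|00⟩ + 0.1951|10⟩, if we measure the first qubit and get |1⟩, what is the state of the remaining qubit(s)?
|0⟩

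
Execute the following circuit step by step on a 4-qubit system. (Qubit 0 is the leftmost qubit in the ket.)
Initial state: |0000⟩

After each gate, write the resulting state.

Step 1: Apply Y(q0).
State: i|1000⟩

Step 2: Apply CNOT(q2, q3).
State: i|1000⟩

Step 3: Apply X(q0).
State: i|0000⟩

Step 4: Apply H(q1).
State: (1/√2)i|0000⟩ + (1/√2)i|0100⟩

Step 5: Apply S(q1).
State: (1/√2)i|0000⟩ - 1/√2|0100⟩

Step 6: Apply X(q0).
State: (1/√2)i|1000⟩ - 1/√2|1100⟩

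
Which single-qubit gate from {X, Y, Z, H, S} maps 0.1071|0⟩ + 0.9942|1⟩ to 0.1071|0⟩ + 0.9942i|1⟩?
S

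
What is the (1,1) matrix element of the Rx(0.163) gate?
0.9967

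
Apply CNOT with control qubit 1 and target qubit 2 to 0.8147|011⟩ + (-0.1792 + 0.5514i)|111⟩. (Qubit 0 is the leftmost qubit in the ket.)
0.8147|010⟩ + (-0.1792 + 0.5514i)|110⟩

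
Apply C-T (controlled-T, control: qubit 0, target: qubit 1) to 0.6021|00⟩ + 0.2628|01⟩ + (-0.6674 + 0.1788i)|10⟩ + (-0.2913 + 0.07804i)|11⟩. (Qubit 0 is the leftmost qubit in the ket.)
0.6021|00⟩ + 0.2628|01⟩ + (-0.6674 + 0.1788i)|10⟩ + (-0.2612 - 0.1508i)|11⟩

C-T leaves the control-|0⟩ kets |00⟩, |01⟩ unchanged and applies T to qubit 1 on the control-|1⟩ pair (|10⟩, |11⟩).
T = [[1, 0], [0, (1/√2 + (1/√2)i)]].
With a = amp(|10⟩) = (-0.6674 + 0.1788i) and b = amp(|11⟩) = (-0.2913 + 0.07804i):
new amp(|10⟩) = (1)·a = (-0.6674 + 0.1788i)
new amp(|11⟩) = (1/√2 + (1/√2)i)·b = (-0.2612 - 0.1508i)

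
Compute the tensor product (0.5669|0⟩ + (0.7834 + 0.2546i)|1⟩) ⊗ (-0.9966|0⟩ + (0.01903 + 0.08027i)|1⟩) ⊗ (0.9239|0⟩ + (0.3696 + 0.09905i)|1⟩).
-0.522|000⟩ + (-0.2088 - 0.05596i)|001⟩ + (0.009967 + 0.04204i)|010⟩ + (-0.00052 + 0.01789i)|011⟩ + (-0.7213 - 0.2344i)|100⟩ + (-0.2634 - 0.1711i)|101⟩ + (-0.005108 + 0.06257i)|110⟩ + (-0.008752 + 0.02448i)|111⟩

amp(|b₁b₂…⟩) = product of the factor amplitudes for bits b₁, b₂, …; only kets whose every factor amplitude is nonzero survive.
|000⟩: (0.5669)(-0.9966)(0.9239) = -0.522
|001⟩: (0.5669)(-0.9966)(0.3696 + 0.09905i) = (-0.2088 - 0.05596i)
|010⟩: (0.5669)(0.01903 + 0.08027i)(0.9239) = (0.009967 + 0.04204i)
|011⟩: (0.5669)(0.01903 + 0.08027i)(0.3696 + 0.09905i) = (-0.00052 + 0.01789i)
|100⟩: (0.7834 + 0.2546i)(-0.9966)(0.9239) = (-0.7213 - 0.2344i)
|101⟩: (0.7834 + 0.2546i)(-0.9966)(0.3696 + 0.09905i) = (-0.2634 - 0.1711i)
|110⟩: (0.7834 + 0.2546i)(0.01903 + 0.08027i)(0.9239) = (-0.005108 + 0.06257i)
|111⟩: (0.7834 + 0.2546i)(0.01903 + 0.08027i)(0.3696 + 0.09905i) = (-0.008752 + 0.02448i)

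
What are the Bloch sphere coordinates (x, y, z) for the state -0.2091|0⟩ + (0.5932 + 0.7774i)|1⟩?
(-0.2481, -0.3251, -0.9125)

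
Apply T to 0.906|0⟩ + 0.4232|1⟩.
0.906|0⟩ + (0.2992 + 0.2992i)|1⟩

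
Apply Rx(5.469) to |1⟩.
-0.3959i|0⟩ - 0.9183|1⟩

Rx(5.469) = [[cos(θ/2), −i·sin(θ/2)], [−i·sin(θ/2), cos(θ/2)]]; θ = 5.469, cos(θ/2) ≈ -0.918276, sin(θ/2) ≈ 0.395941.
With a = amp(|0⟩) = 0 and b = amp(|1⟩) = 1:
new amp(|0⟩) = (-0.918276)·a + (-0.395941i)·b = -0.3959i
new amp(|1⟩) = (-0.395941i)·a + (-0.918276)·b = -0.9183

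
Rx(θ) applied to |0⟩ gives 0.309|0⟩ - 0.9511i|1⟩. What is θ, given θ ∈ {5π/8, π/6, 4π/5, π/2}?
4π/5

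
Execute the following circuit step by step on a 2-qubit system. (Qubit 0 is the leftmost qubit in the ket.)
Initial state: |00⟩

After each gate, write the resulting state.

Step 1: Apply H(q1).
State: 1/√2|00⟩ + 1/√2|01⟩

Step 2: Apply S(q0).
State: 1/√2|00⟩ + 1/√2|01⟩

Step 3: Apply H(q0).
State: 1/2|00⟩ + 1/2|01⟩ + 1/2|10⟩ + 1/2|11⟩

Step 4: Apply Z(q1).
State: 1/2|00⟩ - 1/2|01⟩ + 1/2|10⟩ - 1/2|11⟩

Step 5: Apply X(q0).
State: 1/2|00⟩ - 1/2|01⟩ + 1/2|10⟩ - 1/2|11⟩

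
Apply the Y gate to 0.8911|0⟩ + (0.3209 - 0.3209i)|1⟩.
(-0.3209 - 0.3209i)|0⟩ + 0.8911i|1⟩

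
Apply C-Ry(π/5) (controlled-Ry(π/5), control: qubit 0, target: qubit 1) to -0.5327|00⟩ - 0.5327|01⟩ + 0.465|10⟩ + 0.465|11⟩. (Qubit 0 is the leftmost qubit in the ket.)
-0.5327|00⟩ - 0.5327|01⟩ + 0.2985|10⟩ + 0.5859|11⟩

C-Ry(π/5) leaves the control-|0⟩ kets |00⟩, |01⟩ unchanged and applies Ry(π/5) to qubit 1 on the control-|1⟩ pair (|10⟩, |11⟩).
Ry(π/5) = [[cos(θ/2), −sin(θ/2)], [sin(θ/2), cos(θ/2)]]; θ = π/5, cos(θ/2) ≈ 0.951057, sin(θ/2) ≈ 0.309017.
With a = amp(|10⟩) = 0.465 and b = amp(|11⟩) = 0.465:
new amp(|10⟩) = (0.951057)·a + (-0.309017)·b = 0.2985
new amp(|11⟩) = (0.309017)·a + (0.951057)·b = 0.5859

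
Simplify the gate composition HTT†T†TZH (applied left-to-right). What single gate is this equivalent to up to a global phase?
X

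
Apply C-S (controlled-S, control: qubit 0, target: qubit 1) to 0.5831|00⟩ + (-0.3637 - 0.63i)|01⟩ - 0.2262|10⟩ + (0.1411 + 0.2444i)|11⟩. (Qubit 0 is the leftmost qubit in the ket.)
0.5831|00⟩ + (-0.3637 - 0.63i)|01⟩ - 0.2262|10⟩ + (-0.2444 + 0.1411i)|11⟩

C-S leaves the control-|0⟩ kets |00⟩, |01⟩ unchanged and applies S to qubit 1 on the control-|1⟩ pair (|10⟩, |11⟩).
S = [[1, 0], [0, i]].
With a = amp(|10⟩) = -0.2262 and b = amp(|11⟩) = (0.1411 + 0.2444i):
new amp(|10⟩) = (1)·a = -0.2262
new amp(|11⟩) = (i)·b = (-0.2444 + 0.1411i)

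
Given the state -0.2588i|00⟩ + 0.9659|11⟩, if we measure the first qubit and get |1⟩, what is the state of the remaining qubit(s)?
|1⟩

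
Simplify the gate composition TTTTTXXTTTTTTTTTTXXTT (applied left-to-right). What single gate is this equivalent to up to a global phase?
T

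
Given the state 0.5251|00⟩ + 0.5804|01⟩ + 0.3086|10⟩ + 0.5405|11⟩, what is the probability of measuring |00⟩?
0.2757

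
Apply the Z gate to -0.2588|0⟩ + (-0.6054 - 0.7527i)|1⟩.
-0.2588|0⟩ + (0.6054 + 0.7527i)|1⟩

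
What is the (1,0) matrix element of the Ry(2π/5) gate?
0.5878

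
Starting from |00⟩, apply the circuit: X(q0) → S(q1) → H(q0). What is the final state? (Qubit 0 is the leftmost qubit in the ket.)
1/√2|00⟩ - 1/√2|10⟩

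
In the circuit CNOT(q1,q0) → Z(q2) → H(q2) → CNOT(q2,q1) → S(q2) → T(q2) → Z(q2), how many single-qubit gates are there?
5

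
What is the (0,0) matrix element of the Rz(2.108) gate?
(0.4941 - 0.8694i)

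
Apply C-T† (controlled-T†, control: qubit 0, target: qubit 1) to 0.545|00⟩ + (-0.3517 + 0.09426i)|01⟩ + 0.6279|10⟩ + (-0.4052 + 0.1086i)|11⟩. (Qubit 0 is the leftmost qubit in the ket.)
0.545|00⟩ + (-0.3517 + 0.09426i)|01⟩ + 0.6279|10⟩ + (-0.2097 + 0.3633i)|11⟩

C-T† leaves the control-|0⟩ kets |00⟩, |01⟩ unchanged and applies T† to qubit 1 on the control-|1⟩ pair (|10⟩, |11⟩).
T† = [[1, 0], [0, (1/√2 - (1/√2)i)]].
With a = amp(|10⟩) = 0.6279 and b = amp(|11⟩) = (-0.4052 + 0.1086i):
new amp(|10⟩) = (1)·a = 0.6279
new amp(|11⟩) = (1/√2 - (1/√2)i)·b = (-0.2097 + 0.3633i)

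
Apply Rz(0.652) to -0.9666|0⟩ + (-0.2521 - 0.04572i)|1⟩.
(-0.9157 + 0.3096i)|0⟩ + (-0.2242 - 0.124i)|1⟩

Rz(0.652) = [[e^(−iθ/2), 0], [0, e^(iθ/2)]] with e^(±iθ/2) = cos(θ/2) ± i·sin(θ/2); θ = 0.652, cos(θ/2) ≈ 0.947331, sin(θ/2) ≈ 0.320256.
With a = amp(|0⟩) = -0.9666 and b = amp(|1⟩) = (-0.2521 - 0.04572i):
new amp(|0⟩) = (0.947331 - 0.320256i)·a = (-0.9157 + 0.3096i)
new amp(|1⟩) = (0.947331 + 0.320256i)·b = (-0.2242 - 0.124i)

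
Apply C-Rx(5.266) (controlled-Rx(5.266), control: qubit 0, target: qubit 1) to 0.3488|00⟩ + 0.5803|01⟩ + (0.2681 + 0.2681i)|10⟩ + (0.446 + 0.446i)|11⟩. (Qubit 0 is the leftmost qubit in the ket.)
0.3488|00⟩ + 0.5803|01⟩ + (-0.01699 - 0.4513i)|10⟩ + (-0.259 - 0.5201i)|11⟩

C-Rx(5.266) leaves the control-|0⟩ kets |00⟩, |01⟩ unchanged and applies Rx(5.266) to qubit 1 on the control-|1⟩ pair (|10⟩, |11⟩).
Rx(5.266) = [[cos(θ/2), −i·sin(θ/2)], [−i·sin(θ/2), cos(θ/2)]]; θ = 5.266, cos(θ/2) ≈ -0.873431, sin(θ/2) ≈ 0.486949.
With a = amp(|10⟩) = (0.2681 + 0.2681i) and b = amp(|11⟩) = (0.446 + 0.446i):
new amp(|10⟩) = (-0.873431)·a + (-0.486949i)·b = (-0.01699 - 0.4513i)
new amp(|11⟩) = (-0.486949i)·a + (-0.873431)·b = (-0.259 - 0.5201i)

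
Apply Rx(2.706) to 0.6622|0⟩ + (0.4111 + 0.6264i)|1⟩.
(0.7547 - 0.4014i)|0⟩ + (0.08883 - 0.5112i)|1⟩

Rx(2.706) = [[cos(θ/2), −i·sin(θ/2)], [−i·sin(θ/2), cos(θ/2)]]; θ = 2.706, cos(θ/2) ≈ 0.216079, sin(θ/2) ≈ 0.976376.
With a = amp(|0⟩) = 0.6622 and b = amp(|1⟩) = (0.4111 + 0.6264i):
new amp(|0⟩) = (0.216079)·a + (-0.976376i)·b = (0.7547 - 0.4014i)
new amp(|1⟩) = (-0.976376i)·a + (0.216079)·b = (0.08883 - 0.5112i)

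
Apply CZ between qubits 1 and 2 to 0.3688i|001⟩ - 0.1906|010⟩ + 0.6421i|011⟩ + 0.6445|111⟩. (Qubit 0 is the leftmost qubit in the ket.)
0.3688i|001⟩ - 0.1906|010⟩ - 0.6421i|011⟩ - 0.6445|111⟩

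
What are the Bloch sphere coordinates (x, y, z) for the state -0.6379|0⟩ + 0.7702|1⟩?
(-0.9826, 0, -0.1863)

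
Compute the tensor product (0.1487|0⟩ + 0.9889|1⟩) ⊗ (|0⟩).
0.1487|00⟩ + 0.9889|10⟩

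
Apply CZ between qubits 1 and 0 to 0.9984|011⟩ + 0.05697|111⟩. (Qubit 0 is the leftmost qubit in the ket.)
0.9984|011⟩ - 0.05697|111⟩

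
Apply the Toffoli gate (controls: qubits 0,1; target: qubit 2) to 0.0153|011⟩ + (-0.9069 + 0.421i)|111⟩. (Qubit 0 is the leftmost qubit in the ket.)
0.0153|011⟩ + (-0.9069 + 0.421i)|110⟩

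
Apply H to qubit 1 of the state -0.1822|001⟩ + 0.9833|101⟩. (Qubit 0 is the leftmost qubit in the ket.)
-0.1288|001⟩ - 0.1288|011⟩ + 0.6953|101⟩ + 0.6953|111⟩

H on qubit 1 mixes each pair of kets that differ only in qubit 1: amplitudes (a, b) of (|…0…⟩, |…1…⟩) become ((a + b)/√2, (a − b)/√2). Kets absent from the input have amplitude 0.
(|001⟩, |011⟩): (a, b) = (-0.1822, 0) → (-0.1288, -0.1288)
(|101⟩, |111⟩): (a, b) = (0.9833, 0) → (0.6953, 0.6953)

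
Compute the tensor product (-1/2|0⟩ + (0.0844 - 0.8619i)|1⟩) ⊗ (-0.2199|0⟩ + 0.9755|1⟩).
0.11|00⟩ - 0.4878|01⟩ + (-0.01856 + 0.1895i)|10⟩ + (0.08233 - 0.8408i)|11⟩

amp(|b₁b₂…⟩) = product of the factor amplitudes for bits b₁, b₂, …; only kets whose every factor amplitude is nonzero survive.
|00⟩: (-1/2)(-0.2199) = 0.11
|01⟩: (-1/2)(0.9755) = -0.4878
|10⟩: (0.0844 - 0.8619i)(-0.2199) = (-0.01856 + 0.1895i)
|11⟩: (0.0844 - 0.8619i)(0.9755) = (0.08233 - 0.8408i)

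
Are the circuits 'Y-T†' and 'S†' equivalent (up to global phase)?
No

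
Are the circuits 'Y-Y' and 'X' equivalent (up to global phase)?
No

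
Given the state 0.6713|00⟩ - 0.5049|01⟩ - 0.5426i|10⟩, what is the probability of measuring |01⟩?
0.2549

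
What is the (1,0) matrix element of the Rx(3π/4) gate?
-0.9239i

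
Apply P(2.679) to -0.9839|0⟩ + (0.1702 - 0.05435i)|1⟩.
-0.9839|0⟩ + (-0.1281 + 0.1246i)|1⟩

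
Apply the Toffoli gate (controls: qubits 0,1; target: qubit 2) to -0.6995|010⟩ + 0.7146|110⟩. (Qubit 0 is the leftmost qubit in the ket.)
-0.6995|010⟩ + 0.7146|111⟩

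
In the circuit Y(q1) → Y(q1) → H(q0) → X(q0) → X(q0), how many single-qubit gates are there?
5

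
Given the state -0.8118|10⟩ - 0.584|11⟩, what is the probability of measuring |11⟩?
0.3411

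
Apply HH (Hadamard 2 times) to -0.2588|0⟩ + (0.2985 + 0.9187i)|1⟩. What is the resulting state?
-0.2588|0⟩ + (0.2985 + 0.9187i)|1⟩

H² = I, so an even number of Hadamards cancels: H^2 = I and the state is unchanged.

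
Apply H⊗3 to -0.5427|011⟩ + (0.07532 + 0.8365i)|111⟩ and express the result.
(-0.1652 + 0.2957i)|000⟩ + (0.1652 - 0.2957i)|001⟩ + (0.1652 - 0.2957i)|010⟩ + (-0.1652 + 0.2957i)|011⟩ + (-0.2185 - 0.2957i)|100⟩ + (0.2185 + 0.2957i)|101⟩ + (0.2185 + 0.2957i)|110⟩ + (-0.2185 - 0.2957i)|111⟩

H⊗3 gives amp(|y⟩) = (1/2√2) Σ_x (−1)^(x·y) amp(|x⟩), where x·y is the number of positions in which both x and y have a 1.
|000⟩: (-0.5427 + (0.07532 + 0.8365i))/(2√2) = (-0.1652 + 0.2957i)
|001⟩: (0.5427 - (0.07532 + 0.8365i))/(2√2) = (0.1652 - 0.2957i)
|010⟩: (0.5427 - (0.07532 + 0.8365i))/(2√2) = (0.1652 - 0.2957i)
|011⟩: (-0.5427 + (0.07532 + 0.8365i))/(2√2) = (-0.1652 + 0.2957i)
|100⟩: (-0.5427 - (0.07532 + 0.8365i))/(2√2) = (-0.2185 - 0.2957i)
|101⟩: (0.5427 + (0.07532 + 0.8365i))/(2√2) = (0.2185 + 0.2957i)
|110⟩: (0.5427 + (0.07532 + 0.8365i))/(2√2) = (0.2185 + 0.2957i)
|111⟩: (-0.5427 - (0.07532 + 0.8365i))/(2√2) = (-0.2185 - 0.2957i)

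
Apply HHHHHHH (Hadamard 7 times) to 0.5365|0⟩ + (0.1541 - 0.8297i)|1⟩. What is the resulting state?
(0.4883 - 0.5867i)|0⟩ + (0.2704 + 0.5867i)|1⟩

H² = I, so H^7 = H: a single Hadamard. With (a, b) = (0.5365, (0.1541 - 0.8297i)), H gives ((a + b)/√2, (a − b)/√2) = ((0.4883 - 0.5867i), (0.2704 + 0.5867i)).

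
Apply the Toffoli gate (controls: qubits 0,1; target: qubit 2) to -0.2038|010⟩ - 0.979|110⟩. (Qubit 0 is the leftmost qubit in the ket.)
-0.2038|010⟩ - 0.979|111⟩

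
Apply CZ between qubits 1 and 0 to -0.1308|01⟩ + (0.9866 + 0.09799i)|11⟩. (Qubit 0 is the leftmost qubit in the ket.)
-0.1308|01⟩ + (-0.9866 - 0.09799i)|11⟩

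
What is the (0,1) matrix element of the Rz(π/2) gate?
0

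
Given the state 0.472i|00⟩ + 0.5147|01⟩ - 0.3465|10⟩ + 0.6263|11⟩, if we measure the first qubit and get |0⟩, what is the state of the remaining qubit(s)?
0.6759i|0⟩ + 0.737|1⟩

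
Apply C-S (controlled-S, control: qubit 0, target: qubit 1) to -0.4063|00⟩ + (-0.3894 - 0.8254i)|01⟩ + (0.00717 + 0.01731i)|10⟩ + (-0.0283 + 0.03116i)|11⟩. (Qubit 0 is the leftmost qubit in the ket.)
-0.4063|00⟩ + (-0.3894 - 0.8254i)|01⟩ + (0.00717 + 0.01731i)|10⟩ + (-0.03116 - 0.0283i)|11⟩

C-S leaves the control-|0⟩ kets |00⟩, |01⟩ unchanged and applies S to qubit 1 on the control-|1⟩ pair (|10⟩, |11⟩).
S = [[1, 0], [0, i]].
With a = amp(|10⟩) = (0.00717 + 0.01731i) and b = amp(|11⟩) = (-0.0283 + 0.03116i):
new amp(|10⟩) = (1)·a = (0.00717 + 0.01731i)
new amp(|11⟩) = (i)·b = (-0.03116 - 0.0283i)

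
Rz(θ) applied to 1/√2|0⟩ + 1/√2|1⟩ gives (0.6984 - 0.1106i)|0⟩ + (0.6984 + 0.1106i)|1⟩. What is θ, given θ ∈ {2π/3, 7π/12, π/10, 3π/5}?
π/10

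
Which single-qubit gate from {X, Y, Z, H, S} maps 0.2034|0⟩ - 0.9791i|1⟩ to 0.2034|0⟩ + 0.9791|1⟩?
S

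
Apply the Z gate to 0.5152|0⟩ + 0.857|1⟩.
0.5152|0⟩ - 0.857|1⟩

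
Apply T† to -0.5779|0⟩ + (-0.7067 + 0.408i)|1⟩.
-0.5779|0⟩ + (-0.2112 + 0.7882i)|1⟩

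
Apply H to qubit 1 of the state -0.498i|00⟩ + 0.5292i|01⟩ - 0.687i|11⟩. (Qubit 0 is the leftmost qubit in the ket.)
0.02206i|00⟩ - 0.7263i|01⟩ - 0.4858i|10⟩ + 0.4858i|11⟩

H on qubit 1 mixes each pair of kets that differ only in qubit 1: amplitudes (a, b) of (|…0…⟩, |…1…⟩) become ((a + b)/√2, (a − b)/√2). Kets absent from the input have amplitude 0.
(|00⟩, |01⟩): (a, b) = (-0.498i, 0.5292i) → (0.02206i, -0.7263i)
(|10⟩, |11⟩): (a, b) = (0, -0.687i) → (-0.4858i, 0.4858i)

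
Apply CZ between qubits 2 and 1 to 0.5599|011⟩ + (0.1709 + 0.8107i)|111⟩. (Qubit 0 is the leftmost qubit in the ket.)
-0.5599|011⟩ + (-0.1709 - 0.8107i)|111⟩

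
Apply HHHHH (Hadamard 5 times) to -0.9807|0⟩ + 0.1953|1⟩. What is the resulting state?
-0.5554|0⟩ - 0.8316|1⟩

H² = I, so H^5 = H: a single Hadamard. With (a, b) = (-0.9807, 0.1953), H gives ((a + b)/√2, (a − b)/√2) = (-0.5554, -0.8316).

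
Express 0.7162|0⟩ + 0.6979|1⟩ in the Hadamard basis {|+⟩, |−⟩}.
0.9999|+⟩ + 0.01294|−⟩

With |ψ⟩ = α|0⟩ + β|1⟩, the Hadamard-basis coefficients are ⟨+|ψ⟩ = (α + β)/√2 and ⟨−|ψ⟩ = (α − β)/√2.
Here α = 0.7162, β = 0.6979: (α + β)/√2 = 0.9999, (α − β)/√2 = 0.01294.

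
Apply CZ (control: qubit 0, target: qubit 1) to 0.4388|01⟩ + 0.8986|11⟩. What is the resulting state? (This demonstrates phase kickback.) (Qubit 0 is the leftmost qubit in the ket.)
0.4388|01⟩ - 0.8986|11⟩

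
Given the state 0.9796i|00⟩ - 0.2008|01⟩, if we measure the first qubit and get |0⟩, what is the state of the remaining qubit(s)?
0.9796i|0⟩ - 0.2008|1⟩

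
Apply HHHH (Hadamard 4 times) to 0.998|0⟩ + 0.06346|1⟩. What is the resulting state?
0.998|0⟩ + 0.06346|1⟩

H² = I, so an even number of Hadamards cancels: H^4 = I and the state is unchanged.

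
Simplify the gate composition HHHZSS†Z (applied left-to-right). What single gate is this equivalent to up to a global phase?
H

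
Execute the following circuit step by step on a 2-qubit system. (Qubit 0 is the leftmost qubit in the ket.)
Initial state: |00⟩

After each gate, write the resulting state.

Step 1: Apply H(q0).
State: 1/√2|00⟩ + 1/√2|10⟩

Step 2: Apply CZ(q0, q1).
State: 1/√2|00⟩ + 1/√2|10⟩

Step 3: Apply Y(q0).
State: -(1/√2)i|00⟩ + (1/√2)i|10⟩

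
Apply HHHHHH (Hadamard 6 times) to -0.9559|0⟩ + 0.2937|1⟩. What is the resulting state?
-0.9559|0⟩ + 0.2937|1⟩

H² = I, so an even number of Hadamards cancels: H^6 = I and the state is unchanged.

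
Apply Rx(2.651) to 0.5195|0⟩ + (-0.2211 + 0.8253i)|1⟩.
(0.9268 + 0.2145i)|0⟩ + (-0.05369 - 0.3035i)|1⟩

Rx(2.651) = [[cos(θ/2), −i·sin(θ/2)], [−i·sin(θ/2), cos(θ/2)]]; θ = 2.651, cos(θ/2) ≈ 0.242844, sin(θ/2) ≈ 0.970065.
With a = amp(|0⟩) = 0.5195 and b = amp(|1⟩) = (-0.2211 + 0.8253i):
new amp(|0⟩) = (0.242844)·a + (-0.970065i)·b = (0.9268 + 0.2145i)
new amp(|1⟩) = (-0.970065i)·a + (0.242844)·b = (-0.05369 - 0.3035i)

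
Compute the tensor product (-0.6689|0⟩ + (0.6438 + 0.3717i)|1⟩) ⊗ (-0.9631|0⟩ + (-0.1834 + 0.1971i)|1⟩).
0.6442|00⟩ + (0.1227 - 0.1318i)|01⟩ + (-0.62 - 0.358i)|10⟩ + (-0.1913 + 0.05872i)|11⟩

amp(|b₁b₂…⟩) = product of the factor amplitudes for bits b₁, b₂, …; only kets whose every factor amplitude is nonzero survive.
|00⟩: (-0.6689)(-0.9631) = 0.6442
|01⟩: (-0.6689)(-0.1834 + 0.1971i) = (0.1227 - 0.1318i)
|10⟩: (0.6438 + 0.3717i)(-0.9631) = (-0.62 - 0.358i)
|11⟩: (0.6438 + 0.3717i)(-0.1834 + 0.1971i) = (-0.1913 + 0.05872i)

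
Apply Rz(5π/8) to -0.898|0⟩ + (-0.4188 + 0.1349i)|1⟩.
(-0.4989 + 0.7467i)|0⟩ + (-0.3448 - 0.2733i)|1⟩

Rz(5π/8) = [[e^(−iθ/2), 0], [0, e^(iθ/2)]] with e^(±iθ/2) = cos(θ/2) ± i·sin(θ/2); θ = 5π/8, cos(θ/2) ≈ 0.55557, sin(θ/2) ≈ 0.83147.
With a = amp(|0⟩) = -0.898 and b = amp(|1⟩) = (-0.4188 + 0.1349i):
new amp(|0⟩) = (0.55557 - 0.83147i)·a = (-0.4989 + 0.7467i)
new amp(|1⟩) = (0.55557 + 0.83147i)·b = (-0.3448 - 0.2733i)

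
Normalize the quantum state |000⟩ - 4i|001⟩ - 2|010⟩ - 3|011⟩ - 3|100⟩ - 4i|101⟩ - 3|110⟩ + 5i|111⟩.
0.106|000⟩ - 0.424i|001⟩ - 0.212|010⟩ - 0.318|011⟩ - 0.318|100⟩ - 0.424i|101⟩ - 0.318|110⟩ + 0.53i|111⟩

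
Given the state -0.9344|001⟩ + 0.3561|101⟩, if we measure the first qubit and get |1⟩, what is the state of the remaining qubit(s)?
|01⟩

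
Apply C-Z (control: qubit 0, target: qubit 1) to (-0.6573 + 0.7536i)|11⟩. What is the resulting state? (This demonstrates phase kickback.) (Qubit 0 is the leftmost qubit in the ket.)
(0.6573 - 0.7536i)|11⟩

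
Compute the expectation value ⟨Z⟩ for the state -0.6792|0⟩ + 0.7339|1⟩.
-0.0773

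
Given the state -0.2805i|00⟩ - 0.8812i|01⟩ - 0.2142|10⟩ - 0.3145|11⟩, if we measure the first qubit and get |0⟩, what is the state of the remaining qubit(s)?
-0.3033i|0⟩ - 0.9529i|1⟩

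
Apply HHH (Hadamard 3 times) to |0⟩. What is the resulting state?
1/√2|0⟩ + 1/√2|1⟩

H² = I, so H^3 = H: a single Hadamard. With (a, b) = (1, 0), H gives ((a + b)/√2, (a − b)/√2) = (1/√2, 1/√2).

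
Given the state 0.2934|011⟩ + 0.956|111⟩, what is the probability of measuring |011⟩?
0.08608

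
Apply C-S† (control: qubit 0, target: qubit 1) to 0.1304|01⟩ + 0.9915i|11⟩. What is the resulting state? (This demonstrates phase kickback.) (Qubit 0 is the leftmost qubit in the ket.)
0.1304|01⟩ + 0.9915|11⟩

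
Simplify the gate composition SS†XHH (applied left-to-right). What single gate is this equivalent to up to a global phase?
X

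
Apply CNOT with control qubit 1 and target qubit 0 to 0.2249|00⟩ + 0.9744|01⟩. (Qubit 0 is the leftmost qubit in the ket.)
0.2249|00⟩ + 0.9744|11⟩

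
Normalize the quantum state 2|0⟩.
|0⟩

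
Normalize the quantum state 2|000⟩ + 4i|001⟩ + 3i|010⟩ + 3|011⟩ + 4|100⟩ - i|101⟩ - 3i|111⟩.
0.25|000⟩ + (1/2)i|001⟩ + 0.375i|010⟩ + 0.375|011⟩ + 1/2|100⟩ - 0.125i|101⟩ - 0.375i|111⟩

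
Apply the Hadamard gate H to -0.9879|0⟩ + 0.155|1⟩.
-0.5889|0⟩ - 0.8082|1⟩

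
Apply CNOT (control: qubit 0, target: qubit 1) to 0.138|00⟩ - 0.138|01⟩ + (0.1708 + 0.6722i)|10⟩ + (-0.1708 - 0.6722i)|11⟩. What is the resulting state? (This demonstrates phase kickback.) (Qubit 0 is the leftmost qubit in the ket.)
0.138|00⟩ - 0.138|01⟩ + (-0.1708 - 0.6722i)|10⟩ + (0.1708 + 0.6722i)|11⟩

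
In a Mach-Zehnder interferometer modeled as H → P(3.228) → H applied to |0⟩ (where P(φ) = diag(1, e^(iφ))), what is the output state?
(0.001865 - 0.04315i)|0⟩ + (0.9981 + 0.04315i)|1⟩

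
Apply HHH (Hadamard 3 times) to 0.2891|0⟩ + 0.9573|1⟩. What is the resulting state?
0.8813|0⟩ - 0.4725|1⟩

H² = I, so H^3 = H: a single Hadamard. With (a, b) = (0.2891, 0.9573), H gives ((a + b)/√2, (a − b)/√2) = (0.8813, -0.4725).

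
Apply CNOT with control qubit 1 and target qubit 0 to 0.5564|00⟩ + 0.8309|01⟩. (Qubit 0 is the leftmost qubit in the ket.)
0.5564|00⟩ + 0.8309|11⟩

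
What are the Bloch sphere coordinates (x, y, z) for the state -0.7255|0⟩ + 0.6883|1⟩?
(-0.9987, 0, 0.05259)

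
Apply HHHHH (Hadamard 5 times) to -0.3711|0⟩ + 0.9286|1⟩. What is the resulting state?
0.3942|0⟩ - 0.919|1⟩

H² = I, so H^5 = H: a single Hadamard. With (a, b) = (-0.3711, 0.9286), H gives ((a + b)/√2, (a − b)/√2) = (0.3942, -0.919).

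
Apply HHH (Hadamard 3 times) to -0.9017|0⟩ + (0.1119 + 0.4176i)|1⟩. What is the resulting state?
(-0.5585 + 0.2953i)|0⟩ + (-0.7167 - 0.2953i)|1⟩

H² = I, so H^3 = H: a single Hadamard. With (a, b) = (-0.9017, (0.1119 + 0.4176i)), H gives ((a + b)/√2, (a − b)/√2) = ((-0.5585 + 0.2953i), (-0.7167 - 0.2953i)).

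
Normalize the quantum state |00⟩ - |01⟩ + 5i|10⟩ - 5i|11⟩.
0.1387|00⟩ - 0.1387|01⟩ + 0.6934i|10⟩ - 0.6934i|11⟩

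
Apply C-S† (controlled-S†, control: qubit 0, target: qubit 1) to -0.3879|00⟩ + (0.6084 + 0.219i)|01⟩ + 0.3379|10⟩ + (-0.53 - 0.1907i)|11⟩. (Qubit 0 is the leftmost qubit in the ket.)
-0.3879|00⟩ + (0.6084 + 0.219i)|01⟩ + 0.3379|10⟩ + (-0.1907 + 0.53i)|11⟩

C-S† leaves the control-|0⟩ kets |00⟩, |01⟩ unchanged and applies S† to qubit 1 on the control-|1⟩ pair (|10⟩, |11⟩).
S† = [[1, 0], [0, -i]].
With a = amp(|10⟩) = 0.3379 and b = amp(|11⟩) = (-0.53 - 0.1907i):
new amp(|10⟩) = (1)·a = 0.3379
new amp(|11⟩) = (-i)·b = (-0.1907 + 0.53i)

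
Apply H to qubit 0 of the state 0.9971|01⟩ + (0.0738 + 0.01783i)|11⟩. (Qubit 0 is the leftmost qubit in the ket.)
(0.7572 + 0.01261i)|01⟩ + (0.6529 - 0.01261i)|11⟩

H on qubit 0 mixes each pair of kets that differ only in qubit 0: amplitudes (a, b) of (|…0…⟩, |…1…⟩) become ((a + b)/√2, (a − b)/√2). Kets absent from the input have amplitude 0.
(|01⟩, |11⟩): (a, b) = (0.9971, (0.0738 + 0.01783i)) → ((0.7572 + 0.01261i), (0.6529 - 0.01261i))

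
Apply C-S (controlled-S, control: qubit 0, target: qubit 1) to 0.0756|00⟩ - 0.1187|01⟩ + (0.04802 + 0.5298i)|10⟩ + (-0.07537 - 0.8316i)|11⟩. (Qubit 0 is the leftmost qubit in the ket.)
0.0756|00⟩ - 0.1187|01⟩ + (0.04802 + 0.5298i)|10⟩ + (0.8316 - 0.07537i)|11⟩

C-S leaves the control-|0⟩ kets |00⟩, |01⟩ unchanged and applies S to qubit 1 on the control-|1⟩ pair (|10⟩, |11⟩).
S = [[1, 0], [0, i]].
With a = amp(|10⟩) = (0.04802 + 0.5298i) and b = amp(|11⟩) = (-0.07537 - 0.8316i):
new amp(|10⟩) = (1)·a = (0.04802 + 0.5298i)
new amp(|11⟩) = (i)·b = (0.8316 - 0.07537i)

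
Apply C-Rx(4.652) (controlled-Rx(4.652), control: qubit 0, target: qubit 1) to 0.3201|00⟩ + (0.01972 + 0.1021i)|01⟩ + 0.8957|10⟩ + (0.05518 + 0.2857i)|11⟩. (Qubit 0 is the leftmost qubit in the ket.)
0.3201|00⟩ + (0.01972 + 0.1021i)|01⟩ + (-0.4059 - 0.04018i)|10⟩ + (-0.03782 - 0.848i)|11⟩

C-Rx(4.652) leaves the control-|0⟩ kets |00⟩, |01⟩ unchanged and applies Rx(4.652) to qubit 1 on the control-|1⟩ pair (|10⟩, |11⟩).
Rx(4.652) = [[cos(θ/2), −i·sin(θ/2)], [−i·sin(θ/2), cos(θ/2)]]; θ = 4.652, cos(θ/2) ≈ -0.685437, sin(θ/2) ≈ 0.728132.
With a = amp(|10⟩) = 0.8957 and b = amp(|11⟩) = (0.05518 + 0.2857i):
new amp(|10⟩) = (-0.685437)·a + (-0.728132i)·b = (-0.4059 - 0.04018i)
new amp(|11⟩) = (-0.728132i)·a + (-0.685437)·b = (-0.03782 - 0.848i)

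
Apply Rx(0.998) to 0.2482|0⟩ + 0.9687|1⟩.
(0.2179 - 0.4636i)|0⟩ + (0.8506 - 0.1188i)|1⟩

Rx(0.998) = [[cos(θ/2), −i·sin(θ/2)], [−i·sin(θ/2), cos(θ/2)]]; θ = 0.998, cos(θ/2) ≈ 0.878062, sin(θ/2) ≈ 0.478548.
With a = amp(|0⟩) = 0.2482 and b = amp(|1⟩) = 0.9687:
new amp(|0⟩) = (0.878062)·a + (-0.478548i)·b = (0.2179 - 0.4636i)
new amp(|1⟩) = (-0.478548i)·a + (0.878062)·b = (0.8506 - 0.1188i)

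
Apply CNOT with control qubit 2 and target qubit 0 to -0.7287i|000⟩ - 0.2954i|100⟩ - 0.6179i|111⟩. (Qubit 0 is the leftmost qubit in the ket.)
-0.7287i|000⟩ - 0.6179i|011⟩ - 0.2954i|100⟩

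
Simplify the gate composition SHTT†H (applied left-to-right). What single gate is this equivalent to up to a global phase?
S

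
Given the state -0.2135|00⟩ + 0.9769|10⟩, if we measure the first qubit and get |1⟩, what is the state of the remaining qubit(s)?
|0⟩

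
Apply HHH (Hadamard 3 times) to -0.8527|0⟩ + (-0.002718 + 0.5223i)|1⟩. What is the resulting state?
(-0.6049 + 0.3693i)|0⟩ + (-0.601 - 0.3693i)|1⟩

H² = I, so H^3 = H: a single Hadamard. With (a, b) = (-0.8527, (-0.002718 + 0.5223i)), H gives ((a + b)/√2, (a − b)/√2) = ((-0.6049 + 0.3693i), (-0.601 - 0.3693i)).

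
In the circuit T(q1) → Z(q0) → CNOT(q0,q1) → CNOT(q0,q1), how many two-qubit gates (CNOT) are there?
2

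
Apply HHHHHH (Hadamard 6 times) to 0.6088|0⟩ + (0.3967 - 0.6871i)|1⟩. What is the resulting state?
0.6088|0⟩ + (0.3967 - 0.6871i)|1⟩

H² = I, so an even number of Hadamards cancels: H^6 = I and the state is unchanged.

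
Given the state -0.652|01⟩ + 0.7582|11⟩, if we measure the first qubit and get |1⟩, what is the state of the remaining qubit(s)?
|1⟩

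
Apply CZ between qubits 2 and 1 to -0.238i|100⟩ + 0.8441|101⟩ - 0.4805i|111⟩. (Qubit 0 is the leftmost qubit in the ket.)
-0.238i|100⟩ + 0.8441|101⟩ + 0.4805i|111⟩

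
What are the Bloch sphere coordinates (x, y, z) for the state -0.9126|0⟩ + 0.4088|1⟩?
(-0.7461, 0, 0.6657)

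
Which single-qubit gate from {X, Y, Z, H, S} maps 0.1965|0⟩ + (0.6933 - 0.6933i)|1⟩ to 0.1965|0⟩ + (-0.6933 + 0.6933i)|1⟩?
Z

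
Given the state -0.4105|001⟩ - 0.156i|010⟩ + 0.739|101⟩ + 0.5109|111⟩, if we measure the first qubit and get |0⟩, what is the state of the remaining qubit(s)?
-0.9348|01⟩ - 0.3552i|10⟩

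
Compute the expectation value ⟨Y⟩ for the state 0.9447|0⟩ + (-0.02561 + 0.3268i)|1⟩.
0.6175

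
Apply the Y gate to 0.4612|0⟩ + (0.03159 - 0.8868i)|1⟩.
(-0.8868 - 0.03159i)|0⟩ + 0.4612i|1⟩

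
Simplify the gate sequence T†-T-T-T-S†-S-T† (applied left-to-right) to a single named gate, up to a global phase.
T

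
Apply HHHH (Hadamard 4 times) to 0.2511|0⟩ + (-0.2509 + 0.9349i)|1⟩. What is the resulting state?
0.2511|0⟩ + (-0.2509 + 0.9349i)|1⟩

H² = I, so an even number of Hadamards cancels: H^4 = I and the state is unchanged.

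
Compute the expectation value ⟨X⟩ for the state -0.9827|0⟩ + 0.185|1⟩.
-0.3636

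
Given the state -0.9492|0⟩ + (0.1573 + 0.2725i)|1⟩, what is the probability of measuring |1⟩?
0.099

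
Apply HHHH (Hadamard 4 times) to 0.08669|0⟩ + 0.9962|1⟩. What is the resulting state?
0.08669|0⟩ + 0.9962|1⟩

H² = I, so an even number of Hadamards cancels: H^4 = I and the state is unchanged.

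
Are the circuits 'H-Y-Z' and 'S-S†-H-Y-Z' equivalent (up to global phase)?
Yes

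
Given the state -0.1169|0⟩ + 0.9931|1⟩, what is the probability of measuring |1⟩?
0.9862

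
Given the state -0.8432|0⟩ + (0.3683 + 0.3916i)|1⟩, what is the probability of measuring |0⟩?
0.711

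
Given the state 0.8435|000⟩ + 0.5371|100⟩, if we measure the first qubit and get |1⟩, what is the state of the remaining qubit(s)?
|00⟩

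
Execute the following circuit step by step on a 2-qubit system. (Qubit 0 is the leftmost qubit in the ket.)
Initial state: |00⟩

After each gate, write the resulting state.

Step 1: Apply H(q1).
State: 1/√2|00⟩ + 1/√2|01⟩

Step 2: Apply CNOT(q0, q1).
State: 1/√2|00⟩ + 1/√2|01⟩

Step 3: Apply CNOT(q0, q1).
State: 1/√2|00⟩ + 1/√2|01⟩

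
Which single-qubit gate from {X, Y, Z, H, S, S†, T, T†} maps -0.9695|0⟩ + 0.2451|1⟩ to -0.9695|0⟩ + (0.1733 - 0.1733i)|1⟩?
T†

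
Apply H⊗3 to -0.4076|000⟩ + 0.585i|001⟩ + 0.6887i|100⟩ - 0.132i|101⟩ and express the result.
(-0.1441 + 0.4037i)|000⟩ + (-0.1441 + 0.08333i)|001⟩ + (-0.1441 + 0.4037i)|010⟩ + (-0.1441 + 0.08333i)|011⟩ + (-0.1441 + 0.01001i)|100⟩ + (-0.1441 - 0.497i)|101⟩ + (-0.1441 + 0.01001i)|110⟩ + (-0.1441 - 0.497i)|111⟩

H⊗3 gives amp(|y⟩) = (1/2√2) Σ_x (−1)^(x·y) amp(|x⟩), where x·y is the number of positions in which both x and y have a 1.
|000⟩: (-0.4076 + 0.585i + 0.6887i - 0.132i)/(2√2) = (-0.1441 + 0.4037i)
|001⟩: (-0.4076 - 0.585i + 0.6887i + 0.132i)/(2√2) = (-0.1441 + 0.08333i)
|010⟩: (-0.4076 + 0.585i + 0.6887i - 0.132i)/(2√2) = (-0.1441 + 0.4037i)
|011⟩: (-0.4076 - 0.585i + 0.6887i + 0.132i)/(2√2) = (-0.1441 + 0.08333i)
|100⟩: (-0.4076 + 0.585i - 0.6887i + 0.132i)/(2√2) = (-0.1441 + 0.01001i)
|101⟩: (-0.4076 - 0.585i - 0.6887i - 0.132i)/(2√2) = (-0.1441 - 0.497i)
|110⟩: (-0.4076 + 0.585i - 0.6887i + 0.132i)/(2√2) = (-0.1441 + 0.01001i)
|111⟩: (-0.4076 - 0.585i - 0.6887i - 0.132i)/(2√2) = (-0.1441 - 0.497i)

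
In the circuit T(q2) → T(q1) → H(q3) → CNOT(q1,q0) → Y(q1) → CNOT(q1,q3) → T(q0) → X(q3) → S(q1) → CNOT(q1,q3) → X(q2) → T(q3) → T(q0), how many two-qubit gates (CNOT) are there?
3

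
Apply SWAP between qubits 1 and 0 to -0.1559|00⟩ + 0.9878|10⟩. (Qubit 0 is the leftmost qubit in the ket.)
-0.1559|00⟩ + 0.9878|01⟩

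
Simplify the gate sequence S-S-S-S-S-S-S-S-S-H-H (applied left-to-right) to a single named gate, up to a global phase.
S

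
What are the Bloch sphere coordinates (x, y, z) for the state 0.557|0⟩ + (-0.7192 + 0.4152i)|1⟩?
(-0.8012, 0.4625, -0.3794)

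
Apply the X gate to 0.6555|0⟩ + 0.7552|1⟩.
0.7552|0⟩ + 0.6555|1⟩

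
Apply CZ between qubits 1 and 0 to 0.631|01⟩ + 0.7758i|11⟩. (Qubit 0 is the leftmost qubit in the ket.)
0.631|01⟩ - 0.7758i|11⟩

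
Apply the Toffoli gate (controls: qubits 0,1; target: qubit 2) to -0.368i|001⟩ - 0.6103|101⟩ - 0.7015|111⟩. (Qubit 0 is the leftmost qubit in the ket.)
-0.368i|001⟩ - 0.6103|101⟩ - 0.7015|110⟩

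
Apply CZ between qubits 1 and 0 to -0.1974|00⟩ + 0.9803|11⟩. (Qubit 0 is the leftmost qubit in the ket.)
-0.1974|00⟩ - 0.9803|11⟩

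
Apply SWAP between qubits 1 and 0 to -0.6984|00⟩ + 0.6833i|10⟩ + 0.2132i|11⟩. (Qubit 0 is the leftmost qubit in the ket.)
-0.6984|00⟩ + 0.6833i|01⟩ + 0.2132i|11⟩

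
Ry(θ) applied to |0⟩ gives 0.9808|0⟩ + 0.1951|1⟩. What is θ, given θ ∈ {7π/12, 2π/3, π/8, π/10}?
π/8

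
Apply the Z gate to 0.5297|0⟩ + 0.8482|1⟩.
0.5297|0⟩ - 0.8482|1⟩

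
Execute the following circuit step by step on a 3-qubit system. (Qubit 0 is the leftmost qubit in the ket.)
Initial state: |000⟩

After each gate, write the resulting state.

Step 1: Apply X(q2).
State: |001⟩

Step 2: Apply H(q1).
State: 1/√2|001⟩ + 1/√2|011⟩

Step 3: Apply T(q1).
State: 1/√2|001⟩ + (1/2 + (1/2)i)|011⟩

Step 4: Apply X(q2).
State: 1/√2|000⟩ + (1/2 + (1/2)i)|010⟩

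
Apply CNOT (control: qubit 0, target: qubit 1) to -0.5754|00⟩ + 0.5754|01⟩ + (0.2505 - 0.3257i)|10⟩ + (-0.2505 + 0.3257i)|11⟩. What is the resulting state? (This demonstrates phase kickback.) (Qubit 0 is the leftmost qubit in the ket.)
-0.5754|00⟩ + 0.5754|01⟩ + (-0.2505 + 0.3257i)|10⟩ + (0.2505 - 0.3257i)|11⟩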